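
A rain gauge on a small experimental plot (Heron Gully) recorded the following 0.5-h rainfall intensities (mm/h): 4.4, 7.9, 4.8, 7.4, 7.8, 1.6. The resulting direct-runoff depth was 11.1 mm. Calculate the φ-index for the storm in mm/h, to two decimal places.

φ ≈ 2.02 mm/h

Only the 5 blocks with intensity above φ contribute runoff: 4.4, 7.9, 4.8, 7.4, 7.8 mm/h.
Σ(I−φ)·Δt = d  ⇒  (4.4+7.9+4.8+7.4+7.8 − 5φ)·0.5 = 11.1
φ = (32.30 − 11.1/0.5) / 5 = 2.02 mm/h.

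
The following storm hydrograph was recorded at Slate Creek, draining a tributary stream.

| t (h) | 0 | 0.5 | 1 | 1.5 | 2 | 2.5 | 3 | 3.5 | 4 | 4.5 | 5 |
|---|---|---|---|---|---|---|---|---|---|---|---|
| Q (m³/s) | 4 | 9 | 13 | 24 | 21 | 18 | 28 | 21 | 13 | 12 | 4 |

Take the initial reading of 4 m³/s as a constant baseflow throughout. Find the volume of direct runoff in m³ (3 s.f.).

V ≈ 2.21 × 10^5 m³

Direct-runoff ordinates (Q − Q_b): 0.0, 5.0, 9.0, 20.0, 17.0, 14.0, 24.0, 17.0, 9.0, 8.0, 0.0 m³/s.
ΣQ_DR = 123.0 m³/s.
With Δt = 0.5 h = 1800 s, V = ΣQ_DR · Δt = 123.0 × 1800 = 2.21 × 10^5 m³.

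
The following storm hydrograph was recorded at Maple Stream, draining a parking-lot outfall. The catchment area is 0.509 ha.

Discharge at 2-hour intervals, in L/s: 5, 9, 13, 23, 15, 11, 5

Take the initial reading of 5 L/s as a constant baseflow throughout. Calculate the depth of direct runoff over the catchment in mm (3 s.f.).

d ≈ 65.1 mm

Direct runoff: 0.0, 4.0, 8.0, 18.0, 10.0, 6.0, 0.0 L/s; ΣQ_DR = 46.00 L/s.
V = ΣQ_DR · Δt = 46.00 × 7200 s = 3.312 × 10^5 L.
Over A = 0.509 ha, depth = V / A = 65.1 mm.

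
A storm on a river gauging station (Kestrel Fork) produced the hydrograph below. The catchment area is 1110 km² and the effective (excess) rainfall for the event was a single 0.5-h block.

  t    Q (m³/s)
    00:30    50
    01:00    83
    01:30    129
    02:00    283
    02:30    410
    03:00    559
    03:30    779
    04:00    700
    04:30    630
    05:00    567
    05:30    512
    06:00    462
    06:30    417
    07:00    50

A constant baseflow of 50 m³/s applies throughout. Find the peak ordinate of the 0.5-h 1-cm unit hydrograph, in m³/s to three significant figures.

Direct runoff: 0.0, 33.0, 79.0, 233.0, 360.0, 509.0, 729.0, 650.0, 580.0, 517.0, 462.0, 412.0, 367.0, 0.0 m³/s; ΣQ_DR = 4931 m³/s, peak = 729.0 m³/s.
Runoff depth d = ΣQ_DR·Δt / A = 4931 × 1800 / (1110 km²) = 7.996 mm.
The 1-cm UH is the DRH scaled by (10 mm)/d, so U_p = 729.0 × 10/7.996 = 912 m³/s.

U_p ≈ 912 m³/s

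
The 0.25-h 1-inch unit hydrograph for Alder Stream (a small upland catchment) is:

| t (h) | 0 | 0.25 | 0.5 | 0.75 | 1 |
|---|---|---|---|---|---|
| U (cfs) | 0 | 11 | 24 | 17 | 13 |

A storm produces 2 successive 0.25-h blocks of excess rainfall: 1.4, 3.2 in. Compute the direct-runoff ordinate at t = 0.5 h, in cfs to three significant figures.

By discrete convolution, Q_j = Σ (P_i / 1 in) · U_{j−i}.
At t = 0.5 h (j=2): Q = (1.4/1)·24 + (3.2/1)·11 = 68.8 cfs.

Q ≈ 68.8 cfs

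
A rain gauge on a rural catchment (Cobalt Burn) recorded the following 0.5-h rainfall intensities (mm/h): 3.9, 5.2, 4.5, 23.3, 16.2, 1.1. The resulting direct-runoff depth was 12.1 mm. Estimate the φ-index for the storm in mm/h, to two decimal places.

Only the 2 blocks with intensity above φ contribute runoff: 23.3, 16.2 mm/h.
Σ(I−φ)·Δt = d  ⇒  (23.3+16.2 − 2φ)·0.5 = 12.1
φ = (39.50 − 12.1/0.5) / 2 = 7.65 mm/h.

φ ≈ 7.65 mm/h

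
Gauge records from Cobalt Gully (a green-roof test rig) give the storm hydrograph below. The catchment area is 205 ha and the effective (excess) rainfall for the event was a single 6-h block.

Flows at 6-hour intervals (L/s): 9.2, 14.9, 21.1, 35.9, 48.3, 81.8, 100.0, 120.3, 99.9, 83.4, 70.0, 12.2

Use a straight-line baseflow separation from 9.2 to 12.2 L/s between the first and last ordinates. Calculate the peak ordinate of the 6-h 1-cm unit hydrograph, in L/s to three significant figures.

U_p ≈ 182 L/s

Direct runoff: 0.00, 5.43, 11.35, 25.88, 38.01, 71.24, 89.16, 109.19, 88.52, 71.75, 58.07, 0.00 L/s; ΣQ_DR = 568.6 L/s, peak = 109.19 L/s.
Runoff depth d = ΣQ_DR·Δt / A = 568.6 × 21600 / (205 ha) = 5.991 mm.
The 1-cm UH is the DRH scaled by (10 mm)/d, so U_p = 109.19 × 10/5.991 = 182 L/s.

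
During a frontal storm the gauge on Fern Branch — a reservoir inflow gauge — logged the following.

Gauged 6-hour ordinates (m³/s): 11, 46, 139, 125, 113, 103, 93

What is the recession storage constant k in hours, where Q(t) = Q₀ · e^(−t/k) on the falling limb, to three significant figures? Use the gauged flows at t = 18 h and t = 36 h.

k ≈ 60.9 h

On the falling limb, Q drops from 125 to 93 m³/s between t = 18 h and t = 36 h (Δt = 18 h).
k = −Δt / ln(Q₂/Q₁) = −18 / ln(93/125) = 60.9 h.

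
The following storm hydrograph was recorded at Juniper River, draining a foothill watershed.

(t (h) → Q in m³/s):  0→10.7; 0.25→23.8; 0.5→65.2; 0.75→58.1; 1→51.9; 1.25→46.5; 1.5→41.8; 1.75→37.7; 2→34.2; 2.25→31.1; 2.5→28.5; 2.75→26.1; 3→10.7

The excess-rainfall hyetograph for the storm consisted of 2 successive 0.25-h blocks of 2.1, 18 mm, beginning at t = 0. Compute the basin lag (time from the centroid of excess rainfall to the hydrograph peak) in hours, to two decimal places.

t_L ≈ 0.15 h

Centroid of excess rainfall: t_c = Σ P_i·t̄_i / ΣP_i = 0.3489 h (block centres at 0.125, 0.375 h).
Hydrograph peak occurs at t = 0.5 h, so basin lag t_L = 0.5 − 0.3489 = 0.15 h.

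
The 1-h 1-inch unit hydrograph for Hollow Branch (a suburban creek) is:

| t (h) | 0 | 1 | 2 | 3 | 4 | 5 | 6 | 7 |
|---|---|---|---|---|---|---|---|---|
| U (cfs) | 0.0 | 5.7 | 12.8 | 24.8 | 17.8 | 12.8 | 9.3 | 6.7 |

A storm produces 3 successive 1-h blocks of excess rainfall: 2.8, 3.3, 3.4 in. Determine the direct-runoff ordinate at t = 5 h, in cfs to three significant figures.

Q ≈ 179 cfs

By discrete convolution, Q_j = Σ (P_i / 1 in) · U_{j−i}.
At t = 5 h (j=5): Q = (2.8/1)·12.8 + (3.3/1)·17.8 + (3.4/1)·24.8 = 179 cfs.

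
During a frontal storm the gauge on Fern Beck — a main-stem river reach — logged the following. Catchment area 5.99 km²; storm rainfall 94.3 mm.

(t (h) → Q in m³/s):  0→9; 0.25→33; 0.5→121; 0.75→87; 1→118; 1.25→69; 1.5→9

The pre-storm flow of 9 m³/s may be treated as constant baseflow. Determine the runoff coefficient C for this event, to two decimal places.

C ≈ 0.61

ΣQ_DR = 383.0 m³/s; V = ΣQ_DR·Δt = 3.447 × 10^5 m³.
Runoff depth d = V / A = 57.55 mm.
C = d / P = 57.55 / 94.3 = 0.61.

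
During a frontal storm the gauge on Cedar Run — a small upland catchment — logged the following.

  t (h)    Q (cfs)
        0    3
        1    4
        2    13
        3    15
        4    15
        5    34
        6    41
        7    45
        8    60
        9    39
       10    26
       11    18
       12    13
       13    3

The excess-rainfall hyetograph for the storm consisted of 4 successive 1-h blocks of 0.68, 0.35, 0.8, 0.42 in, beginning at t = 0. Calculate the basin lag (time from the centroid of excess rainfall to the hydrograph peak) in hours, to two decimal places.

t_L ≈ 6.07 h

Centroid of excess rainfall: t_c = Σ P_i·t̄_i / ΣP_i = 1.9267 h (block centres at 0.5, 1.5, 2.5, 3.5 h).
Hydrograph peak occurs at t = 8 h, so basin lag t_L = 8 − 1.9267 = 6.07 h.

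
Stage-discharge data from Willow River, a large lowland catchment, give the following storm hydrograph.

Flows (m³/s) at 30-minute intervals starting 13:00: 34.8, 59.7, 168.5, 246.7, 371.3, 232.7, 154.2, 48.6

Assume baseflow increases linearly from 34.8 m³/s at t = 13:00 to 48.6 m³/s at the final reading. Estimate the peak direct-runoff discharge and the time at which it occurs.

Q_p = 328.61 m³/s at t = 15:00

Subtracting baseflow gives direct-runoff ordinates: 0.00, 22.93, 129.76, 205.99, 328.61, 188.04, 107.57, 0.00 m³/s.
The maximum is 328.61 m³/s, occurring at the reading for t = 15:00.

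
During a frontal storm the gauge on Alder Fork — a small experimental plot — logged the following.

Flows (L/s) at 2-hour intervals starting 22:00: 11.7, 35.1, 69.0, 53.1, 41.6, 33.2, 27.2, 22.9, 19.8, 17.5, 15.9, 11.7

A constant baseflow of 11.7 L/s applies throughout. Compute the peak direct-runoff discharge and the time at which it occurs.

Q_p = 57.3 L/s at t = 02:00

Subtracting baseflow gives direct-runoff ordinates: 0.0, 23.4, 57.3, 41.4, 29.9, 21.5, 15.5, 11.2, 8.1, 5.8, 4.2, 0.0 L/s.
The maximum is 57.3 L/s, occurring at the reading for t = 02:00.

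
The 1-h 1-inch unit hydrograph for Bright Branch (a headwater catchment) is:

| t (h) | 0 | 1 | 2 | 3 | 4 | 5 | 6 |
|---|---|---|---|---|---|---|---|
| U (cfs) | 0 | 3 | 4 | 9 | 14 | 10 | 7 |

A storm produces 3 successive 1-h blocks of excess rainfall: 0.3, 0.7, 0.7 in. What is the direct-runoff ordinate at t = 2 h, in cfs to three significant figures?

Q ≈ 3.30 cfs

By discrete convolution, Q_j = Σ (P_i / 1 in) · U_{j−i}.
At t = 2 h (j=2): Q = (0.3/1)·4 + (0.7/1)·3 + (0.7/1)·0 = 3.30 cfs.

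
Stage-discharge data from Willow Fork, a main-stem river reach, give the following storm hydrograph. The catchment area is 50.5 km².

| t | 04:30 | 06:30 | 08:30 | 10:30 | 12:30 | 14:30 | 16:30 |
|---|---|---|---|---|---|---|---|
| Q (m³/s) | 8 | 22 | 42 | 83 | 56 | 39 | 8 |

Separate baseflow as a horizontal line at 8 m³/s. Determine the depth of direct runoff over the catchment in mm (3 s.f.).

Direct runoff: 0.0, 14.0, 34.0, 75.0, 48.0, 31.0, 0.0 m³/s; ΣQ_DR = 202.0 m³/s.
V = ΣQ_DR · Δt = 202.0 × 7200 s = 1.454 × 10^6 m³.
Over A = 50.5 km², depth = V / A = 28.8 mm.

d ≈ 28.8 mm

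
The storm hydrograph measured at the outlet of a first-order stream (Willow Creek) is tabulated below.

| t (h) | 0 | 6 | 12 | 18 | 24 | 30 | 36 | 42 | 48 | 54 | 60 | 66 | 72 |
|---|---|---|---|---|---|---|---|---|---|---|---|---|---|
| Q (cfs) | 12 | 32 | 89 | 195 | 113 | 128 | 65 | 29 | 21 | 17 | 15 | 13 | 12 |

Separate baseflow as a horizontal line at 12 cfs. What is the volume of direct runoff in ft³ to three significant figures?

V ≈ 1.26 × 10^7 ft³

Direct-runoff ordinates (Q − Q_b): 0.0, 20.0, 77.0, 183.0, 101.0, 116.0, 53.0, 17.0, 9.0, 5.0, 3.0, 1.0, 0.0 cfs.
ΣQ_DR = 585.0 cfs.
With Δt = 6 h = 21600 s, V = ΣQ_DR · Δt = 585.0 × 21600 = 1.26 × 10^7 ft³.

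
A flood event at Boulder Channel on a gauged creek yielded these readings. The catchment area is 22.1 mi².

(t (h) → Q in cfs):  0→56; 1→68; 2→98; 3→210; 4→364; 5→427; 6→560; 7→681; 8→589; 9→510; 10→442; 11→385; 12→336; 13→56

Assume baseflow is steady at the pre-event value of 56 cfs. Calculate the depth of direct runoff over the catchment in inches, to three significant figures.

Direct runoff: 0.0, 12.0, 42.0, 154.0, 308.0, 371.0, 504.0, 625.0, 533.0, 454.0, 386.0, 329.0, 280.0, 0.0 cfs; ΣQ_DR = 3998 cfs.
V = ΣQ_DR · Δt = 3998 × 3600 s = 1.439 × 10^7 ft³.
Over A = 22.1 mi², depth = V / A = 0.280 in.

d ≈ 0.280 in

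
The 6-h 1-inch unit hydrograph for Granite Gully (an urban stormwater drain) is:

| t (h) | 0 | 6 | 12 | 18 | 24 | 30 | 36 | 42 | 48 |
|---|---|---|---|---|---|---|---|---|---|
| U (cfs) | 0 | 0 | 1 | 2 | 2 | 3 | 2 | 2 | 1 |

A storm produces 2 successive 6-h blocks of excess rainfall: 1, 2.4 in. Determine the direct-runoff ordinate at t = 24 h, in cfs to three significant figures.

Q ≈ 6.80 cfs

By discrete convolution, Q_j = Σ (P_i / 1 in) · U_{j−i}.
At t = 24 h (j=4): Q = (1/1)·2 + (2.4/1)·2 = 6.80 cfs.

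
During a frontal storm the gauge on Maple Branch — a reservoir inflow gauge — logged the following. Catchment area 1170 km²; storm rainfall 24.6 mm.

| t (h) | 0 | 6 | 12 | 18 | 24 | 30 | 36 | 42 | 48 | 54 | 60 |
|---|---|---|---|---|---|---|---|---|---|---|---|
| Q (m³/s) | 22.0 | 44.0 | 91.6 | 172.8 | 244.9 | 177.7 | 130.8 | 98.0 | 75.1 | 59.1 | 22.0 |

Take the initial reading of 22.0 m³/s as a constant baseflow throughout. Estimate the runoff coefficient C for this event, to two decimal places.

ΣQ_DR = 896.0 m³/s; V = ΣQ_DR·Δt = 1.935 × 10^7 m³.
Runoff depth d = V / A = 16.54 mm.
C = d / P = 16.54 / 24.6 = 0.67.

C ≈ 0.67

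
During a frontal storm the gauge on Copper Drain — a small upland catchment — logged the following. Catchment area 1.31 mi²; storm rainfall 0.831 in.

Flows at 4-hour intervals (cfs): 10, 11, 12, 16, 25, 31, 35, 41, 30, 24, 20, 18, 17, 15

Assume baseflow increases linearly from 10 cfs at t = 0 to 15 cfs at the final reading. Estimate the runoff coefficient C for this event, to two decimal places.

C ≈ 0.74

ΣQ_DR = 130.0 cfs; V = ΣQ_DR·Δt = 1.872 × 10^6 ft³.
Runoff depth d = V / A = 0.6151 in.
C = d / P = 0.6151 / 0.831 = 0.74.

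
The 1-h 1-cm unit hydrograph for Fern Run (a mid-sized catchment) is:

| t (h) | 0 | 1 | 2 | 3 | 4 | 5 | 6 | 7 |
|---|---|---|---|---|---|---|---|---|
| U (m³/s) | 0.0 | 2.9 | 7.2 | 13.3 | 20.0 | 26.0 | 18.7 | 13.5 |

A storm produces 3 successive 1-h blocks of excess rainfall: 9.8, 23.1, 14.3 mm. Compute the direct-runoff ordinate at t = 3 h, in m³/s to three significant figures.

By discrete convolution, Q_j = Σ (P_i / 10 mm) · U_{j−i}.
At t = 3 h (j=3): Q = (9.8/10)·13.3 + (23.1/10)·7.2 + (14.3/10)·2.9 = 33.8 m³/s.

Q ≈ 33.8 m³/s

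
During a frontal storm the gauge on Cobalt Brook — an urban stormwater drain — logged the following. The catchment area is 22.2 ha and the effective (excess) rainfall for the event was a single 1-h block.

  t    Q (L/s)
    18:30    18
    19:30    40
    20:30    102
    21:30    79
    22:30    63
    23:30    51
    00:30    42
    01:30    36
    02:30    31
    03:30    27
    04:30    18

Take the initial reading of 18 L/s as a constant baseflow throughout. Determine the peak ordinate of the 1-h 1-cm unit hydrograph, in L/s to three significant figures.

U_p ≈ 168 L/s

Direct runoff: 0.0, 22.0, 84.0, 61.0, 45.0, 33.0, 24.0, 18.0, 13.0, 9.0, 0.0 L/s; ΣQ_DR = 309.0 L/s, peak = 84.0 L/s.
Runoff depth d = ΣQ_DR·Δt / A = 309.0 × 3600 / (22.2 ha) = 5.011 mm.
The 1-cm UH is the DRH scaled by (10 mm)/d, so U_p = 84.0 × 10/5.011 = 168 L/s.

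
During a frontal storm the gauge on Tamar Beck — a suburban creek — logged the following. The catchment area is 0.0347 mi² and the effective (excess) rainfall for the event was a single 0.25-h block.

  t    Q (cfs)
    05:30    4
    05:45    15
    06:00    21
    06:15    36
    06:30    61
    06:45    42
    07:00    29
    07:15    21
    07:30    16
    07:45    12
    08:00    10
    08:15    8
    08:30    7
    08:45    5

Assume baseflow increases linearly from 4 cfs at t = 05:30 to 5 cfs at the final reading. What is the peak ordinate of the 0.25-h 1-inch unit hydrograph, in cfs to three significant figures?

U_p ≈ 22.7 cfs

Direct runoff: 0.00, 10.92, 16.85, 31.77, 56.69, 37.62, 24.54, 16.46, 11.38, 7.31, 5.23, 3.15, 2.08, 0.00 cfs; ΣQ_DR = 224.0 cfs, peak = 56.69 cfs.
Runoff depth d = ΣQ_DR·Δt / A = 224.0 × 900 / (0.0347 mi²) = 2.501 in.
The 1-inch UH is the DRH scaled by (1 in)/d, so U_p = 56.69 × 1/2.501 = 22.7 cfs.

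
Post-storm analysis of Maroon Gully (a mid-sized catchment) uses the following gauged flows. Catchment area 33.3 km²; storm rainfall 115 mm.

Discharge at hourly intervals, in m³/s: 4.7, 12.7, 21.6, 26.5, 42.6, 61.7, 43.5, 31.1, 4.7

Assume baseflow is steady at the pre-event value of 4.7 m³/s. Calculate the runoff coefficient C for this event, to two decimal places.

C ≈ 0.19

ΣQ_DR = 206.8 m³/s; V = ΣQ_DR·Δt = 7.445 × 10^5 m³.
Runoff depth d = V / A = 22.36 mm.
C = d / P = 22.36 / 115 = 0.19.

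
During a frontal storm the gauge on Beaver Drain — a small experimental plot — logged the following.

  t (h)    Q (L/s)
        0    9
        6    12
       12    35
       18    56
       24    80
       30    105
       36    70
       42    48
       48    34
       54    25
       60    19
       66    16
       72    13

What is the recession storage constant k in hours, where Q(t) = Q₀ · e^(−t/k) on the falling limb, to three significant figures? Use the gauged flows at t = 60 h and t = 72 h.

On the falling limb, Q drops from 19 to 13 L/s between t = 60 h and t = 72 h (Δt = 12 h).
k = −Δt / ln(Q₂/Q₁) = −12 / ln(13/19) = 31.6 h.

k ≈ 31.6 h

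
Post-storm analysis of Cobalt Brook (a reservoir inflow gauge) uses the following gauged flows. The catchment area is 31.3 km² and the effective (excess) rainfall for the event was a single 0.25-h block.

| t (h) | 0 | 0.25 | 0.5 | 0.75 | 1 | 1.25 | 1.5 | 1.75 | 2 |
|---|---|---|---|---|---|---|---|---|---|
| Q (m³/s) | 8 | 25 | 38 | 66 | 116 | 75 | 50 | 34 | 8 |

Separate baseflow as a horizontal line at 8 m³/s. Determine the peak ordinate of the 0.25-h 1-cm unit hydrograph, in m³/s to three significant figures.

Direct runoff: 0.0, 17.0, 30.0, 58.0, 108.0, 67.0, 42.0, 26.0, 0.0 m³/s; ΣQ_DR = 348.0 m³/s, peak = 108.0 m³/s.
Runoff depth d = ΣQ_DR·Δt / A = 348.0 × 900 / (31.3 km²) = 10.01 mm.
The 1-cm UH is the DRH scaled by (10 mm)/d, so U_p = 108.0 × 10/10.01 = 108 m³/s.

U_p ≈ 108 m³/s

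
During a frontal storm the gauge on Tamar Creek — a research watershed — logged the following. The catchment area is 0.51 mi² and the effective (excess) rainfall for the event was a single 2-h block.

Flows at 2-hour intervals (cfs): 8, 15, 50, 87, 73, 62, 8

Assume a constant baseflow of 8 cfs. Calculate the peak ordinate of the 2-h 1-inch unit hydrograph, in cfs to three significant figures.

U_p ≈ 52.6 cfs

Direct runoff: 0.0, 7.0, 42.0, 79.0, 65.0, 54.0, 0.0 cfs; ΣQ_DR = 247.0 cfs, peak = 79.0 cfs.
Runoff depth d = ΣQ_DR·Δt / A = 247.0 × 7200 / (0.51 mi²) = 1.501 in.
The 1-inch UH is the DRH scaled by (1 in)/d, so U_p = 79.0 × 1/1.501 = 52.6 cfs.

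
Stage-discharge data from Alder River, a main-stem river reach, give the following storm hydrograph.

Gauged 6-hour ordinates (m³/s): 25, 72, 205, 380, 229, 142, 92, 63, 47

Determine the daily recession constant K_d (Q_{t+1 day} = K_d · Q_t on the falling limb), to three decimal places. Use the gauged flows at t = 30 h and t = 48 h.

K_d ≈ 0.229

Between t = 30 h and t = 48 h the flow falls from 142 to 47 m³/s over 3×6 h = 18 h.
Per-interval ratio K = (47/142)^(1/3) = 0.6917; K_d = K^(24/6) = 0.229.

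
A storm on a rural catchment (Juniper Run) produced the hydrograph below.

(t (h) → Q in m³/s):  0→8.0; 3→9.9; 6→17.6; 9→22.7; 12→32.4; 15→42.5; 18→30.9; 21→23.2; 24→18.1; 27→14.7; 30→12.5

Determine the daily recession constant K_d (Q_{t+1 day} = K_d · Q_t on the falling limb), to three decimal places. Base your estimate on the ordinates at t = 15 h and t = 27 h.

K_d ≈ 0.120

Between t = 15 h and t = 27 h the flow falls from 42.5 to 14.7 m³/s over 4×3 h = 12 h.
Per-interval ratio K = (14.7/42.5)^(1/4) = 0.7669; K_d = K^(24/3) = 0.120.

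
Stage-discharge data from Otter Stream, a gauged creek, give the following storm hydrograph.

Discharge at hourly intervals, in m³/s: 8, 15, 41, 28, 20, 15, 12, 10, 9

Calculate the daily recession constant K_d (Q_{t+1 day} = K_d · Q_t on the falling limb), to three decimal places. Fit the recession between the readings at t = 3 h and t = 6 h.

Between t = 3 h and t = 6 h the flow falls from 28 to 12 m³/s over 3×1 h = 3 h.
Per-interval ratio K = (12/28)^(1/3) = 0.7539; K_d = K^(24/1) = 0.001.

K_d ≈ 0.001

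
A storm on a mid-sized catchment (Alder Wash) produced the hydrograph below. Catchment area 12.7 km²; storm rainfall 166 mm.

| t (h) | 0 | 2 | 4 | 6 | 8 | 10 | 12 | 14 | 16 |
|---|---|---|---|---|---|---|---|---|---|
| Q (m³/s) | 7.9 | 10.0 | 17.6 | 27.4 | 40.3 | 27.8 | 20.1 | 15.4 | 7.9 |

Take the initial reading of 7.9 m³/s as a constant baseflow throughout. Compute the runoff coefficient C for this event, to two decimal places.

C ≈ 0.35

ΣQ_DR = 103.3 m³/s; V = ΣQ_DR·Δt = 7.438 × 10^5 m³.
Runoff depth d = V / A = 58.56 mm.
C = d / P = 58.56 / 166 = 0.35.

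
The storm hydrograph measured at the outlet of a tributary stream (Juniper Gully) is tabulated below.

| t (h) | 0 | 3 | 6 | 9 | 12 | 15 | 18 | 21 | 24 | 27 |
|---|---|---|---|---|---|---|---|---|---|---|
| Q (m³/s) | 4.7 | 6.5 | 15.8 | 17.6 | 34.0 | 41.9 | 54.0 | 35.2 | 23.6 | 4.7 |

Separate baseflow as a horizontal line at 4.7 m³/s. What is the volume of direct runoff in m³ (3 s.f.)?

V ≈ 2.06 × 10^6 m³

Direct-runoff ordinates (Q − Q_b): 0.0, 1.8, 11.1, 12.9, 29.3, 37.2, 49.3, 30.5, 18.9, 0.0 m³/s.
ΣQ_DR = 191.0 m³/s.
With Δt = 3 h = 10800 s, V = ΣQ_DR · Δt = 191.0 × 10800 = 2.06 × 10^6 m³.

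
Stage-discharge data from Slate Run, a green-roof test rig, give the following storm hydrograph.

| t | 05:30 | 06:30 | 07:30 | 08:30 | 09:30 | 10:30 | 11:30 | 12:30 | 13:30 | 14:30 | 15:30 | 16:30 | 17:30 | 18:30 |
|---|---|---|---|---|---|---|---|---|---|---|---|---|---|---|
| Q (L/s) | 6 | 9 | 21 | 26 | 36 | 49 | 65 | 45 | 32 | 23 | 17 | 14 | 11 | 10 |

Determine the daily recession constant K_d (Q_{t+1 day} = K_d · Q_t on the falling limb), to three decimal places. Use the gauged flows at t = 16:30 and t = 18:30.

K_d ≈ 0.018

Between t = 16:30 and t = 18:30 the flow falls from 14 to 10 L/s over 2×1 h = 2 h.
Per-interval ratio K = (10/14)^(1/2) = 0.8452; K_d = K^(24/1) = 0.018.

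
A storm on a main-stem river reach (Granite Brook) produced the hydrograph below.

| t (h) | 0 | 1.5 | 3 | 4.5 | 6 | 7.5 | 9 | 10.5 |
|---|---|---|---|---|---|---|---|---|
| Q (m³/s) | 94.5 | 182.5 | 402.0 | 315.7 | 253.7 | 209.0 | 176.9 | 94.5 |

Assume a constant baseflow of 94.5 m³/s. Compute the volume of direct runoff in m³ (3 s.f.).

V ≈ 5.25 × 10^6 m³

Direct-runoff ordinates (Q − Q_b): 0.0, 88.0, 307.5, 221.2, 159.2, 114.5, 82.4, 0.0 m³/s.
ΣQ_DR = 972.8 m³/s.
With Δt = 1.5 h = 5400 s, V = ΣQ_DR · Δt = 972.8 × 5400 = 5.25 × 10^6 m³.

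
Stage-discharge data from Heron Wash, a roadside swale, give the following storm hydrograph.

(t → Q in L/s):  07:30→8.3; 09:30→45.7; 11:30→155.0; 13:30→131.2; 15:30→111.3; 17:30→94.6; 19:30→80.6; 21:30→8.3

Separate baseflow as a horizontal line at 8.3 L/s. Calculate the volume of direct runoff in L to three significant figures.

V ≈ 4.09 × 10^6 L

Direct-runoff ordinates (Q − Q_b): 0.0, 37.4, 146.7, 122.9, 103.0, 86.3, 72.3, 0.0 L/s.
ΣQ_DR = 568.6 L/s.
With Δt = 2 h = 7200 s, V = ΣQ_DR · Δt = 568.6 × 7200 = 4.09 × 10^6 L.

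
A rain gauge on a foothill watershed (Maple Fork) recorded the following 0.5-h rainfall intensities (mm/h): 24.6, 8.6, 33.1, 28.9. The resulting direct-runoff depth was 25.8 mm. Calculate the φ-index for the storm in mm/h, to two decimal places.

Only the 3 blocks with intensity above φ contribute runoff: 24.6, 33.1, 28.9 mm/h.
Σ(I−φ)·Δt = d  ⇒  (24.6+33.1+28.9 − 3φ)·0.5 = 25.8
φ = (86.60 − 25.8/0.5) / 3 = 11.67 mm/h.

φ ≈ 11.67 mm/h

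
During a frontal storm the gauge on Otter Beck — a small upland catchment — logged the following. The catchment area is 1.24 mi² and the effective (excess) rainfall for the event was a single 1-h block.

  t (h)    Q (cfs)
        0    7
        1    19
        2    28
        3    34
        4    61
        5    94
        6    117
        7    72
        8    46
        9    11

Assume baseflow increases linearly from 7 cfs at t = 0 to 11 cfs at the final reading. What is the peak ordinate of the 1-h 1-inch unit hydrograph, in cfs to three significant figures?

Direct runoff: 0.00, 11.56, 20.11, 25.67, 52.22, 84.78, 107.33, 61.89, 35.44, 0.00 cfs; ΣQ_DR = 399.0 cfs, peak = 107.33 cfs.
Runoff depth d = ΣQ_DR·Δt / A = 399.0 × 3600 / (1.24 mi²) = 0.4986 in.
The 1-inch UH is the DRH scaled by (1 in)/d, so U_p = 107.33 × 1/0.4986 = 215 cfs.

U_p ≈ 215 cfs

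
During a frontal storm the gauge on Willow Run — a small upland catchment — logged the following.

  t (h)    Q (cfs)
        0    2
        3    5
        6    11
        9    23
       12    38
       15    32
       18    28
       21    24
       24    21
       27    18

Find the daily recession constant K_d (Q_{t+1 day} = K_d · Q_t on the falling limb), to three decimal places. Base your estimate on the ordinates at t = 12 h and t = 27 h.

K_d ≈ 0.303

Between t = 12 h and t = 27 h the flow falls from 38 to 18 cfs over 5×3 h = 15 h.
Per-interval ratio K = (18/38)^(1/5) = 0.8612; K_d = K^(24/3) = 0.303.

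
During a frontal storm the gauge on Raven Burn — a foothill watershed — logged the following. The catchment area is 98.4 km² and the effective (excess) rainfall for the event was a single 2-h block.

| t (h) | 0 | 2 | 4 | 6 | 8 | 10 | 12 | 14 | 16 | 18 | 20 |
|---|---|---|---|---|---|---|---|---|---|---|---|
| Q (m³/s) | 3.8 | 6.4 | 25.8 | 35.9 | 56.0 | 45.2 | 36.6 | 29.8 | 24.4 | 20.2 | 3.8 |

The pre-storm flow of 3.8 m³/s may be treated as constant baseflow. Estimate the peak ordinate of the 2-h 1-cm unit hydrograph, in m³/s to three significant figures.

U_p ≈ 29.0 m³/s

Direct runoff: 0.0, 2.6, 22.0, 32.1, 52.2, 41.4, 32.8, 26.0, 20.6, 16.4, 0.0 m³/s; ΣQ_DR = 246.1 m³/s, peak = 52.2 m³/s.
Runoff depth d = ΣQ_DR·Δt / A = 246.1 × 7200 / (98.4 km²) = 18.01 mm.
The 1-cm UH is the DRH scaled by (10 mm)/d, so U_p = 52.2 × 10/18.01 = 29.0 m³/s.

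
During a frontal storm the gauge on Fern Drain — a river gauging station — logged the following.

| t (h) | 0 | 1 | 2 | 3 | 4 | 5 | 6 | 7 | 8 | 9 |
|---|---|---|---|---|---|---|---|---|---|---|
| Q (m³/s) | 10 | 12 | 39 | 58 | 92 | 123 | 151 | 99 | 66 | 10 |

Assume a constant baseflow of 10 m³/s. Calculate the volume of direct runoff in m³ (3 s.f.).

Direct-runoff ordinates (Q − Q_b): 0.0, 2.0, 29.0, 48.0, 82.0, 113.0, 141.0, 89.0, 56.0, 0.0 m³/s.
ΣQ_DR = 560.0 m³/s.
With Δt = 1 h = 3600 s, V = ΣQ_DR · Δt = 560.0 × 3600 = 2.02 × 10^6 m³.

V ≈ 2.02 × 10^6 m³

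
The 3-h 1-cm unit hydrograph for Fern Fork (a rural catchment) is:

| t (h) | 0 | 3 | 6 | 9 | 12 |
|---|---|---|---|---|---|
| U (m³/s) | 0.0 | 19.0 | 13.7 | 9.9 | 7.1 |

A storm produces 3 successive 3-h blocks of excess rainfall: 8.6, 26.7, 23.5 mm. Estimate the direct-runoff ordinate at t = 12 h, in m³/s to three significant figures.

Q ≈ 64.7 m³/s

By discrete convolution, Q_j = Σ (P_i / 10 mm) · U_{j−i}.
At t = 12 h (j=4): Q = (8.6/10)·7.1 + (26.7/10)·9.9 + (23.5/10)·13.7 = 64.7 m³/s.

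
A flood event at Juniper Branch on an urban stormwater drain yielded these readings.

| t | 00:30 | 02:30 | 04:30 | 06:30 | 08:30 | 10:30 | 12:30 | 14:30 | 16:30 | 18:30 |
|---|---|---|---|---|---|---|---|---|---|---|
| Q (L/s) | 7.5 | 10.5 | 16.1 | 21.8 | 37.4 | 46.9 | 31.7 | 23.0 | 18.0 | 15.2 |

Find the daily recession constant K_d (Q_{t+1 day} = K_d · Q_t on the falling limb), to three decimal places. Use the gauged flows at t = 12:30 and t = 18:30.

K_d ≈ 0.053

Between t = 12:30 and t = 18:30 the flow falls from 31.7 to 15.2 L/s over 3×2 h = 6 h.
Per-interval ratio K = (15.2/31.7)^(1/3) = 0.7827; K_d = K^(24/2) = 0.053.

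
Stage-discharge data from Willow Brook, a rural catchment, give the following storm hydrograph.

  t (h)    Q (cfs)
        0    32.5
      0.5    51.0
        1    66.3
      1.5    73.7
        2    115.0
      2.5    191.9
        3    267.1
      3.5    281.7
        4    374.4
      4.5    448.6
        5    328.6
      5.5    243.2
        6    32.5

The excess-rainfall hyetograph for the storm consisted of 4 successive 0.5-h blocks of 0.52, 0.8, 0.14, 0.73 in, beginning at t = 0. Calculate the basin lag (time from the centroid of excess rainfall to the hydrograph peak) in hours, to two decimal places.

Centroid of excess rainfall: t_c = Σ P_i·t̄_i / ΣP_i = 0.9966 h (block centres at 0.25, 0.75, 1.25, 1.75 h).
Hydrograph peak occurs at t = 4.5 h, so basin lag t_L = 4.5 − 0.9966 = 3.50 h.

t_L ≈ 3.50 h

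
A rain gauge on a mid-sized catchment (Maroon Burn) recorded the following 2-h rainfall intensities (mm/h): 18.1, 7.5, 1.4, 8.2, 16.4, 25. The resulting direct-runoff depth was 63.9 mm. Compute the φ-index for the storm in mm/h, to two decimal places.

φ ≈ 9.18 mm/h

Only the 3 blocks with intensity above φ contribute runoff: 18.1, 16.4, 25 mm/h.
Σ(I−φ)·Δt = d  ⇒  (18.1+16.4+25 − 3φ)·2 = 63.9
φ = (59.50 − 63.9/2) / 3 = 9.18 mm/h.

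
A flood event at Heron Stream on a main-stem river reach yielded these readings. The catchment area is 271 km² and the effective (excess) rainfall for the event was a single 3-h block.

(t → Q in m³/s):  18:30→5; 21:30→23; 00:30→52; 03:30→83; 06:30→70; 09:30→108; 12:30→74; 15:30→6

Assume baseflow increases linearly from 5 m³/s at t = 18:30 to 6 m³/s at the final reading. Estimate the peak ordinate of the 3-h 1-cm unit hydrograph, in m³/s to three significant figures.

U_p ≈ 68.1 m³/s

Direct runoff: 0.00, 17.86, 46.71, 77.57, 64.43, 102.29, 68.14, 0.00 m³/s; ΣQ_DR = 377.0 m³/s, peak = 102.29 m³/s.
Runoff depth d = ΣQ_DR·Δt / A = 377.0 × 10800 / (271 km²) = 15.02 mm.
The 1-cm UH is the DRH scaled by (10 mm)/d, so U_p = 102.29 × 10/15.02 = 68.1 m³/s.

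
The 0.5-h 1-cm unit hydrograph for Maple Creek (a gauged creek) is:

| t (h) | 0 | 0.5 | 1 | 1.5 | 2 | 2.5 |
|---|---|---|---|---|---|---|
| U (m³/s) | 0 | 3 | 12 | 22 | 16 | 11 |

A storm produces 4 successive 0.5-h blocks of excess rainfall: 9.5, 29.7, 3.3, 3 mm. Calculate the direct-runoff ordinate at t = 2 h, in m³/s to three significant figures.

By discrete convolution, Q_j = Σ (P_i / 10 mm) · U_{j−i}.
At t = 2 h (j=4): Q = (9.5/10)·16 + (29.7/10)·22 + (3.3/10)·12 + (3/10)·3 = 85.4 m³/s.

Q ≈ 85.4 m³/s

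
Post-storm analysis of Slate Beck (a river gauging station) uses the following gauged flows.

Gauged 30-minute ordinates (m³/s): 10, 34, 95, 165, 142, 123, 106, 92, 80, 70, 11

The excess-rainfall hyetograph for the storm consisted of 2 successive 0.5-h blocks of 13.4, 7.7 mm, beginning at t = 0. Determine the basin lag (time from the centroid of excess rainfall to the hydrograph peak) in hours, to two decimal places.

Centroid of excess rainfall: t_c = Σ P_i·t̄_i / ΣP_i = 0.4325 h (block centres at 0.25, 0.75 h).
Hydrograph peak occurs at t = 1.5 h, so basin lag t_L = 1.5 − 0.4325 = 1.07 h.

t_L ≈ 1.07 h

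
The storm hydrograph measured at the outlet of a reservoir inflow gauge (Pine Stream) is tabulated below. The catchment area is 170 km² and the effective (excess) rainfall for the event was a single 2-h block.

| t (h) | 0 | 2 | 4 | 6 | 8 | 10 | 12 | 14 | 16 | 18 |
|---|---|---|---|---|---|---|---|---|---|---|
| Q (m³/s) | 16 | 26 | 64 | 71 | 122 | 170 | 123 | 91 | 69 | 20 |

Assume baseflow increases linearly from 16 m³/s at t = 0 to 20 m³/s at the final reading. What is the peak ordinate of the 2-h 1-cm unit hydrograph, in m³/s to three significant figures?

U_p ≈ 60.5 m³/s

Direct runoff: 0.00, 9.56, 47.11, 53.67, 104.22, 151.78, 104.33, 71.89, 49.44, 0.00 m³/s; ΣQ_DR = 592.0 m³/s, peak = 151.78 m³/s.
Runoff depth d = ΣQ_DR·Δt / A = 592.0 × 7200 / (170 km²) = 25.07 mm.
The 1-cm UH is the DRH scaled by (10 mm)/d, so U_p = 151.78 × 10/25.07 = 60.5 m³/s.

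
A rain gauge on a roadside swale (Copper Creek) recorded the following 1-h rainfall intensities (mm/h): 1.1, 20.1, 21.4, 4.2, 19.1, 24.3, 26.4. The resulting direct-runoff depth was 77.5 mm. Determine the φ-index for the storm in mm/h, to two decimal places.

φ ≈ 6.76 mm/h

Only the 5 blocks with intensity above φ contribute runoff: 20.1, 21.4, 19.1, 24.3, 26.4 mm/h.
Σ(I−φ)·Δt = d  ⇒  (20.1+21.4+19.1+24.3+26.4 − 5φ)·1 = 77.5
φ = (111.3 − 77.5/1) / 5 = 6.76 mm/h.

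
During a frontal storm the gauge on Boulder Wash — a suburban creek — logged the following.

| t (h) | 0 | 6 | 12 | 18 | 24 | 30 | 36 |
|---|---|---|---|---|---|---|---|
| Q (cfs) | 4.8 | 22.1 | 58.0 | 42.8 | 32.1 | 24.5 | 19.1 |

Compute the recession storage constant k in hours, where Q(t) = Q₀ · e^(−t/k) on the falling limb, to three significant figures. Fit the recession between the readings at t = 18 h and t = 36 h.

On the falling limb, Q drops from 42.8 to 19.1 cfs between t = 18 h and t = 36 h (Δt = 18 h).
k = −Δt / ln(Q₂/Q₁) = −18 / ln(19.1/42.8) = 22.3 h.

k ≈ 22.3 h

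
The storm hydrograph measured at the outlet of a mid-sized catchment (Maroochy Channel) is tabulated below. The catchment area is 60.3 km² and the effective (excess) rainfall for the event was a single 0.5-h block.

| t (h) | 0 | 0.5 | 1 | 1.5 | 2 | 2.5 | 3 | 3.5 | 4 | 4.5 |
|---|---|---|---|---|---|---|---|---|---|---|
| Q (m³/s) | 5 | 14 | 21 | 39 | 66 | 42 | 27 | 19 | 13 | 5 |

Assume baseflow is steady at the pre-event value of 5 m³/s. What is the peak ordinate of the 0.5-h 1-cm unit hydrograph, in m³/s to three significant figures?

U_p ≈ 102 m³/s

Direct runoff: 0.0, 9.0, 16.0, 34.0, 61.0, 37.0, 22.0, 14.0, 8.0, 0.0 m³/s; ΣQ_DR = 201.0 m³/s, peak = 61.0 m³/s.
Runoff depth d = ΣQ_DR·Δt / A = 201.0 × 1800 / (60.3 km²) = 6.000 mm.
The 1-cm UH is the DRH scaled by (10 mm)/d, so U_p = 61.0 × 10/6.000 = 102 m³/s.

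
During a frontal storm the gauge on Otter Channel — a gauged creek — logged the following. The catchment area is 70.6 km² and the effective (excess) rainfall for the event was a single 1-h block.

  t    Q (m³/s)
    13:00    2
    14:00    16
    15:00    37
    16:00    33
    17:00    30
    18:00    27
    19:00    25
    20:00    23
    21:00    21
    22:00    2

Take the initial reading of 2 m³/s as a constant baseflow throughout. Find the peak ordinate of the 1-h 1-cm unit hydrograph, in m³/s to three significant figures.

U_p ≈ 35.0 m³/s

Direct runoff: 0.0, 14.0, 35.0, 31.0, 28.0, 25.0, 23.0, 21.0, 19.0, 0.0 m³/s; ΣQ_DR = 196.0 m³/s, peak = 35.0 m³/s.
Runoff depth d = ΣQ_DR·Δt / A = 196.0 × 3600 / (70.6 km²) = 9.994 mm.
The 1-cm UH is the DRH scaled by (10 mm)/d, so U_p = 35.0 × 10/9.994 = 35.0 m³/s.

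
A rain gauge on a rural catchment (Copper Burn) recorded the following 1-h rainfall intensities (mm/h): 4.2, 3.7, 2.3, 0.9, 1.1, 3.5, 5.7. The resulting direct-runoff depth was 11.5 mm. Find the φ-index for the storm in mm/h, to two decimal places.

Only the 5 blocks with intensity above φ contribute runoff: 4.2, 3.7, 2.3, 3.5, 5.7 mm/h.
Σ(I−φ)·Δt = d  ⇒  (4.2+3.7+2.3+3.5+5.7 − 5φ)·1 = 11.5
φ = (19.40 − 11.5/1) / 5 = 1.58 mm/h.

φ ≈ 1.58 mm/h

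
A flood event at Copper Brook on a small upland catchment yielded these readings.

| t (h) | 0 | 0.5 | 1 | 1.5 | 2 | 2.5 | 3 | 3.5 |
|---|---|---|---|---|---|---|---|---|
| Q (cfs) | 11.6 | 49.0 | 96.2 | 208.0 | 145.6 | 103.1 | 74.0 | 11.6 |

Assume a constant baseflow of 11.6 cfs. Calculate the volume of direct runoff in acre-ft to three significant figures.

V ≈ 25.1 acre-ft

Direct-runoff ordinates (Q − Q_b): 0.0, 37.4, 84.6, 196.4, 134.0, 91.5, 62.4, 0.0 cfs.
ΣQ_DR = 606.3 cfs.
With Δt = 0.5 h = 1800 s, V = ΣQ_DR · Δt = 606.3 × 1800 = 1.09 × 10^6 ft³ = 25.1 acre-ft.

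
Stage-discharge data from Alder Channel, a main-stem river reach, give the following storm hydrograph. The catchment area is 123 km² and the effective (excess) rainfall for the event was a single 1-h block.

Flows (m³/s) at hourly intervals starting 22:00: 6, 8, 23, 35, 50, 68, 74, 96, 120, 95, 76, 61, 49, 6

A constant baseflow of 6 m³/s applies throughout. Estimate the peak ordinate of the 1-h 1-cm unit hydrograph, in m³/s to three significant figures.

U_p ≈ 57.0 m³/s

Direct runoff: 0.0, 2.0, 17.0, 29.0, 44.0, 62.0, 68.0, 90.0, 114.0, 89.0, 70.0, 55.0, 43.0, 0.0 m³/s; ΣQ_DR = 683.0 m³/s, peak = 114.0 m³/s.
Runoff depth d = ΣQ_DR·Δt / A = 683.0 × 3600 / (123 km²) = 19.99 mm.
The 1-cm UH is the DRH scaled by (10 mm)/d, so U_p = 114.0 × 10/19.99 = 57.0 m³/s.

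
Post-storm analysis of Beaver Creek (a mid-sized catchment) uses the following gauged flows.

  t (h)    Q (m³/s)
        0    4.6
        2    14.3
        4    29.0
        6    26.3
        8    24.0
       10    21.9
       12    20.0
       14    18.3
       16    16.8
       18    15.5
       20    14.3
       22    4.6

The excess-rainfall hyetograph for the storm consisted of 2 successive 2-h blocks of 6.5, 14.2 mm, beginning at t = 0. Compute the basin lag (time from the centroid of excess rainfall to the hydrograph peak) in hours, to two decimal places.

t_L ≈ 1.63 h

Centroid of excess rainfall: t_c = Σ P_i·t̄_i / ΣP_i = 2.3720 h (block centres at 1, 3 h).
Hydrograph peak occurs at t = 4 h, so basin lag t_L = 4 − 2.3720 = 1.63 h.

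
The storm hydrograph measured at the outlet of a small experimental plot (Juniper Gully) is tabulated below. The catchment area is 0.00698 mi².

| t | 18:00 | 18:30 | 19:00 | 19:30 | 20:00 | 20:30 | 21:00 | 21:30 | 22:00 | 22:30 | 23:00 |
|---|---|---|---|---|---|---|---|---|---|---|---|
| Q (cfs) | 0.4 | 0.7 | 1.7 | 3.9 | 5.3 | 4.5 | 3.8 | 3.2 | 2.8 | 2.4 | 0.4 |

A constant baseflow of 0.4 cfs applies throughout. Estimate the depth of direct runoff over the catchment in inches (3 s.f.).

Direct runoff: 0.0, 0.3, 1.3, 3.5, 4.9, 4.1, 3.4, 2.8, 2.4, 2.0, 0.0 cfs; ΣQ_DR = 24.70 cfs.
V = ΣQ_DR · Δt = 24.70 × 1800 s = 44460 ft³.
Over A = 0.00698 mi², depth = V / A = 2.74 in.

d ≈ 2.74 in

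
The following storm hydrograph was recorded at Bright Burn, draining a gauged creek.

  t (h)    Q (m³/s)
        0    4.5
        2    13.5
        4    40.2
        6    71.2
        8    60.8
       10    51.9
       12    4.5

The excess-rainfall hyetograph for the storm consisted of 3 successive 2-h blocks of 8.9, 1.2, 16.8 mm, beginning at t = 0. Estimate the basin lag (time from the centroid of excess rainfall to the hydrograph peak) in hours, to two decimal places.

Centroid of excess rainfall: t_c = Σ P_i·t̄_i / ΣP_i = 3.5874 h (block centres at 1, 3, 5 h).
Hydrograph peak occurs at t = 6 h, so basin lag t_L = 6 − 3.5874 = 2.41 h.

t_L ≈ 2.41 h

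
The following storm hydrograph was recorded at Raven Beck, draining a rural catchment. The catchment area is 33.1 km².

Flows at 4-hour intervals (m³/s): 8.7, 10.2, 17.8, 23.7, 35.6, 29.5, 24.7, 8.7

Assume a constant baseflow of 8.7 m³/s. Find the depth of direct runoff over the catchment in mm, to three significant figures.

d ≈ 38.8 mm

Direct runoff: 0.0, 1.5, 9.1, 15.0, 26.9, 20.8, 16.0, 0.0 m³/s; ΣQ_DR = 89.30 m³/s.
V = ΣQ_DR · Δt = 89.30 × 14400 s = 1.286 × 10^6 m³.
Over A = 33.1 km², depth = V / A = 38.8 mm.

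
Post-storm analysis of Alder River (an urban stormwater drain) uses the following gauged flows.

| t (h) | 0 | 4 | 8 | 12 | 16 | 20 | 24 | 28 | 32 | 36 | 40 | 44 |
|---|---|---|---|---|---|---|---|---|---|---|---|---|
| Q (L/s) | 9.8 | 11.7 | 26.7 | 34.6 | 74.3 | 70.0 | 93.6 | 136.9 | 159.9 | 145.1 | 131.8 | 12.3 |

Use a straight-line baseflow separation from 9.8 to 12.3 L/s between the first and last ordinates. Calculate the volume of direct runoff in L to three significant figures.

Direct-runoff ordinates (Q − Q_b): 0.00, 1.67, 16.45, 24.12, 63.59, 59.06, 82.44, 125.51, 148.28, 133.25, 119.73, 0.00 L/s.
ΣQ_DR = 774.1 L/s.
With Δt = 4 h = 14400 s, V = ΣQ_DR · Δt = 774.1 × 14400 = 1.11 × 10^7 L.

V ≈ 1.11 × 10^7 L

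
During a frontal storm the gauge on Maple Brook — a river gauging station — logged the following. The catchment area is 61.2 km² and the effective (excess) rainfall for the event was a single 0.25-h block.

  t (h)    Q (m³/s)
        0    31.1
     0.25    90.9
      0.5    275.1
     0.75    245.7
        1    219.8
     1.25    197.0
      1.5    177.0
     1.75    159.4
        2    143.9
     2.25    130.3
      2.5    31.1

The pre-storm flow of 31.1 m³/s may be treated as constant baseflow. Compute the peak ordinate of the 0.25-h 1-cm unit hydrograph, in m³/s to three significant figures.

U_p ≈ 122 m³/s

Direct runoff: 0.0, 59.8, 244.0, 214.6, 188.7, 165.9, 145.9, 128.3, 112.8, 99.2, 0.0 m³/s; ΣQ_DR = 1359 m³/s, peak = 244.0 m³/s.
Runoff depth d = ΣQ_DR·Δt / A = 1359 × 900 / (61.2 km²) = 19.99 mm.
The 1-cm UH is the DRH scaled by (10 mm)/d, so U_p = 244.0 × 10/19.99 = 122 m³/s.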